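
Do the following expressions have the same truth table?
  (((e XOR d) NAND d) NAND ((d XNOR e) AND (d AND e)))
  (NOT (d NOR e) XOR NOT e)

No. Counterexample: with d=1, e=0, Expression 1 = 1 but Expression 2 = 0.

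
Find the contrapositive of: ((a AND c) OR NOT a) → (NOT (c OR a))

Contrapositive: (c OR a) → NOT ((a AND c) OR NOT a)
Note: A statement and its contrapositive are logically equivalent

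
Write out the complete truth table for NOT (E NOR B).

B | E | Output
--------------
0 | 0 | 0
0 | 1 | 1
1 | 0 | 1
1 | 1 | 1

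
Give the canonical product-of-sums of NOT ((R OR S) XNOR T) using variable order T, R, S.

ΠM(0, 5, 6, 7) = (T OR R OR S) AND (NOT T OR R OR NOT S) AND (NOT T OR NOT R OR S) AND (NOT T OR NOT R OR NOT S)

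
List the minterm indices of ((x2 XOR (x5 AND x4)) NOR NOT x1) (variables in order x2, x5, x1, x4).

Σm(2, 3, 6, 15) = (NOT x2 AND NOT x5 AND x1 AND NOT x4) OR (NOT x2 AND NOT x5 AND x1 AND x4) OR (NOT x2 AND x5 AND x1 AND NOT x4) OR (x2 AND x5 AND x1 AND x4)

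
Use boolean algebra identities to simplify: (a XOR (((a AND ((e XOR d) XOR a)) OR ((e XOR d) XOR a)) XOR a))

By XOR self-cancellation ((E XOR v) XOR v = E) then absorption (E OR (E AND v) = E):
= ((e XOR d) XOR a)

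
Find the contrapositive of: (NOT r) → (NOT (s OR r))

Contrapositive: (s OR r) → r
Note: A statement and its contrapositive are logically equivalent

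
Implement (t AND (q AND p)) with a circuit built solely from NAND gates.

((t NAND ((q NAND p) NAND (q NAND p))) NAND (t NAND ((q NAND p) NAND (q NAND p))))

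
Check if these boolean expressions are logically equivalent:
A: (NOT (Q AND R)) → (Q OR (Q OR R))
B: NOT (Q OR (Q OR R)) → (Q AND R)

Yes, Contrapositive is always equivalent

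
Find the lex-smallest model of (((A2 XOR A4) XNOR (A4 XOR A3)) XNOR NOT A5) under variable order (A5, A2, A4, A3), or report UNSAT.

A5=0, A2=0, A4=0, A3=0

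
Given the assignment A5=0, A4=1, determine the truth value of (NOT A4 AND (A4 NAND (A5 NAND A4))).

Substituting: (NOT 1 AND (1 NAND (0 NAND 1)))
= 0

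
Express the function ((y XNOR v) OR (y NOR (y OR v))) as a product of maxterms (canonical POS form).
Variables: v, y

ΠM(1, 2) = (v OR NOT y) AND (NOT v OR y)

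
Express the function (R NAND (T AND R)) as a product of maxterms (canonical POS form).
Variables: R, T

ΠM(3) = (NOT R OR NOT T)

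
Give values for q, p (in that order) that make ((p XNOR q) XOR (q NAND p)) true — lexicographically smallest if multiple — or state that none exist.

q=0, p=1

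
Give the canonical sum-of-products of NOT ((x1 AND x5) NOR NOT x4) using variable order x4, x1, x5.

Σm(0, 1, 2, 3, 7) = (NOT x4 AND NOT x1 AND NOT x5) OR (NOT x4 AND NOT x1 AND x5) OR (NOT x4 AND x1 AND NOT x5) OR (NOT x4 AND x1 AND x5) OR (x4 AND x1 AND x5)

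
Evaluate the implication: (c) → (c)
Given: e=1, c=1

Antecedent (c) = 1; consequent (c) = 1.
1 → 1 = 1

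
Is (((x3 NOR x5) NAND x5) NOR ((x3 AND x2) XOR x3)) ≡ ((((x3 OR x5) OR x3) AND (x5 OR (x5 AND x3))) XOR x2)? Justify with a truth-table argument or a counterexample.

No. Counterexample: with x2=0, x3=0, x5=1, Expression 1 = 0 but Expression 2 = 1.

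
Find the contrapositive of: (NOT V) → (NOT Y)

Contrapositive: Y → V
Note: A statement and its contrapositive are logically equivalent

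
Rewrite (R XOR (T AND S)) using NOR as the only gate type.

((((R NOR ((T NOR T) NOR (S NOR S))) NOR (R NOR ((T NOR T) NOR (S NOR S)))) NOR ((R NOR ((T NOR T) NOR (S NOR S))) NOR (R NOR ((T NOR T) NOR (S NOR S))))) NOR ((((R NOR R) NOR (((T NOR T) NOR (S NOR S)) NOR ((T NOR T) NOR (S NOR S)))) NOR ((R NOR R) NOR (((T NOR T) NOR (S NOR S)) NOR ((T NOR T) NOR (S NOR S))))) NOR (((R NOR R) NOR (((T NOR T) NOR (S NOR S)) NOR ((T NOR T) NOR (S NOR S)))) NOR ((R NOR R) NOR (((T NOR T) NOR (S NOR S)) NOR ((T NOR T) NOR (S NOR S)))))))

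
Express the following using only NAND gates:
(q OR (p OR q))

((q NAND q) NAND (((p NAND p) NAND (q NAND q)) NAND ((p NAND p) NAND (q NAND q))))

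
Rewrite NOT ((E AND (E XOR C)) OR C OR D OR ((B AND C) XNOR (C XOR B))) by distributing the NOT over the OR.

NOT (E AND (E XOR C)) AND NOT C AND NOT D AND NOT ((B AND C) XNOR (C XOR B))
De Morgan's: NOT(OR of terms) = AND of negations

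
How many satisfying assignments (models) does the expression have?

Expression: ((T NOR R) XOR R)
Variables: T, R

Satisfying assignments: (0,0), (0,1), (1,1)
Count: 3 out of 4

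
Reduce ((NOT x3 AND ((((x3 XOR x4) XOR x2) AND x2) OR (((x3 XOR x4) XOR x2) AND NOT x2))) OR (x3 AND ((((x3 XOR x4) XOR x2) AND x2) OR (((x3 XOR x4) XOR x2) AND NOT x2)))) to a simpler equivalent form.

By distribution ((E AND v) OR (E AND NOT v) = E) then distribution ((E AND v) OR (E AND NOT v) = E):
= ((x3 XOR x4) XOR x2)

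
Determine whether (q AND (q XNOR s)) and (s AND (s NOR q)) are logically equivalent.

No. Counterexample: with q=1, s=1, Expression 1 = 1 but Expression 2 = 0.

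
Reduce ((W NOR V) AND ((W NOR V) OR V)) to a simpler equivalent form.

By absorption (E AND (E OR v) = E):
= (W NOR V)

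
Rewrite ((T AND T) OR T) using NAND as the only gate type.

((((T NAND T) NAND (T NAND T)) NAND ((T NAND T) NAND (T NAND T))) NAND (T NAND T))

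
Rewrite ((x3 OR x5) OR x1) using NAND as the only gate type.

((((x3 NAND x3) NAND (x5 NAND x5)) NAND ((x3 NAND x3) NAND (x5 NAND x5))) NAND (x1 NAND x1))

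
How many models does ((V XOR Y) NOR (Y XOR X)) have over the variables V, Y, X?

Satisfying assignments: (0,0,0), (1,1,1)
Count: 2 out of 8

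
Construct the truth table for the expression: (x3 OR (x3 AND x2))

x2 | x3 | Output
----------------
0 | 0 | 0
0 | 1 | 1
1 | 0 | 0
1 | 1 | 1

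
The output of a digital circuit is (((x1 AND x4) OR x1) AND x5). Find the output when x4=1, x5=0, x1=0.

Substituting: (((0 AND 1) OR 0) AND 0)
= 0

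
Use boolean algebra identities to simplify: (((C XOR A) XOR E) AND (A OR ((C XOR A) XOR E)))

By absorption (E AND (E OR v) = E):
= ((C XOR A) XOR E)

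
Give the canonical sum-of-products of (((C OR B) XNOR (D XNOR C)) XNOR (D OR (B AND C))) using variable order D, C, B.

Σm(0, 2, 4, 6, 7) = (NOT D AND NOT C AND NOT B) OR (NOT D AND C AND NOT B) OR (D AND NOT C AND NOT B) OR (D AND C AND NOT B) OR (D AND C AND B)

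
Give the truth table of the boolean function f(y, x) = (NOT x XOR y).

y | x | Output
--------------
0 | 0 | 1
0 | 1 | 0
1 | 0 | 0
1 | 1 | 1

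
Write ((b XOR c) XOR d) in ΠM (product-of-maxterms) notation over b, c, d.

ΠM(0, 3, 5, 6) = (b OR c OR d) AND (b OR NOT c OR NOT d) AND (NOT b OR c OR NOT d) AND (NOT b OR NOT c OR d)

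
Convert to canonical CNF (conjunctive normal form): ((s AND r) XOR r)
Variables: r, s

(r OR s) AND (r OR NOT s) AND (NOT r OR NOT s)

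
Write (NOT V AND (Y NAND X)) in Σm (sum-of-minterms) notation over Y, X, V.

Σm(0, 2, 4) = (NOT Y AND NOT X AND NOT V) OR (NOT Y AND X AND NOT V) OR (Y AND NOT X AND NOT V)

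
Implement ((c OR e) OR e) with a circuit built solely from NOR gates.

((((c NOR e) NOR (c NOR e)) NOR e) NOR (((c NOR e) NOR (c NOR e)) NOR e))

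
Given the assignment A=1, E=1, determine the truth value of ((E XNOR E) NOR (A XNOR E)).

Substituting: ((1 XNOR 1) NOR (1 XNOR 1))
= 0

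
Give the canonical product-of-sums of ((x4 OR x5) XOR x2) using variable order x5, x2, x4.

ΠM(0, 3, 6, 7) = (x5 OR x2 OR x4) AND (x5 OR NOT x2 OR NOT x4) AND (NOT x5 OR NOT x2 OR x4) AND (NOT x5 OR NOT x2 OR NOT x4)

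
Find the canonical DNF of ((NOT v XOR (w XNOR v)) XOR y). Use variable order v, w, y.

(NOT v AND NOT w AND y) OR (NOT v AND w AND NOT y) OR (v AND NOT w AND y) OR (v AND w AND NOT y)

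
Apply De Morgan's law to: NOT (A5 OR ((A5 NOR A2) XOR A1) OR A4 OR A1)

NOT A5 AND NOT ((A5 NOR A2) XOR A1) AND NOT A4 AND NOT A1
De Morgan's: NOT(OR of terms) = AND of negations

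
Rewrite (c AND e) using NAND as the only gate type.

((c NAND e) NAND (c NAND e))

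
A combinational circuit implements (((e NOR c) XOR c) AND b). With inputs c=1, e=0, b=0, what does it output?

Substituting: (((0 NOR 1) XOR 1) AND 0)
= 0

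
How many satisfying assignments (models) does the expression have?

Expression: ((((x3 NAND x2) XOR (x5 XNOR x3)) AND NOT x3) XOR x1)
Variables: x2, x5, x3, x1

Satisfying assignments: (0,0,0,1), (0,0,1,1), (0,1,0,0), (0,1,1,1), (1,0,0,1), (1,0,1,1), (1,1,0,0), (1,1,1,1)
Count: 8 out of 16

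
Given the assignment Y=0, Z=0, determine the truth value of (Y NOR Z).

Substituting: (0 NOR 0)
= 1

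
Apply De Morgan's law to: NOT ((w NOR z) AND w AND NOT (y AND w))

NOT (w NOR z) OR NOT w OR (y AND w)
De Morgan's: NOT(AND of terms) = OR of negations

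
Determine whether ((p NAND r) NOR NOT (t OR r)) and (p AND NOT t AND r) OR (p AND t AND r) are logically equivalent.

Yes, they are equivalent — the two output columns agree on all 8 assignments:
p | t | r | Expression 1 | Expression 2
---------------------------------------
0 | 0 | 0 | 0 | 0
0 | 0 | 1 | 0 | 0
0 | 1 | 0 | 0 | 0
0 | 1 | 1 | 0 | 0
1 | 0 | 0 | 0 | 0
1 | 0 | 1 | 1 | 1
1 | 1 | 0 | 0 | 0
1 | 1 | 1 | 1 | 1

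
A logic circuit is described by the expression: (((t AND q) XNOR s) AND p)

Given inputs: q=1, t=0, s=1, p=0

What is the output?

Substituting: (((0 AND 1) XNOR 1) AND 0)
= 0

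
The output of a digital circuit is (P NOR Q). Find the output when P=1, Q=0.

Substituting: (1 NOR 0)
= 0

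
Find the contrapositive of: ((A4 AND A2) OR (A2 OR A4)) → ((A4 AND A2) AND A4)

Contrapositive: NOT ((A4 AND A2) AND A4) → NOT ((A4 AND A2) OR (A2 OR A4))
Note: A statement and its contrapositive are logically equivalent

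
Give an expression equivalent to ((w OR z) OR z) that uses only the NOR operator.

((((w NOR z) NOR (w NOR z)) NOR z) NOR (((w NOR z) NOR (w NOR z)) NOR z))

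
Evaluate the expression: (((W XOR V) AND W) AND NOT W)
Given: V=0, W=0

Substituting: (((0 XOR 0) AND 0) AND NOT 0)
= 0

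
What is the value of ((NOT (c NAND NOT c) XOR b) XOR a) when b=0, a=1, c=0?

Substituting: ((NOT (0 NAND NOT 0) XOR 0) XOR 1)
= 1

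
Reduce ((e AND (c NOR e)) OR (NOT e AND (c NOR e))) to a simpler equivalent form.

By distribution ((E AND v) OR (E AND NOT v) = E):
= (c NOR e)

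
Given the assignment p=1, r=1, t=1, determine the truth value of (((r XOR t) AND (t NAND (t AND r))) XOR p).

Substituting: (((1 XOR 1) AND (1 NAND (1 AND 1))) XOR 1)
= 1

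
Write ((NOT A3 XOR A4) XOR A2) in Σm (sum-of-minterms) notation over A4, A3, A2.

Σm(0, 3, 5, 6) = (NOT A4 AND NOT A3 AND NOT A2) OR (NOT A4 AND A3 AND A2) OR (A4 AND NOT A3 AND A2) OR (A4 AND A3 AND NOT A2)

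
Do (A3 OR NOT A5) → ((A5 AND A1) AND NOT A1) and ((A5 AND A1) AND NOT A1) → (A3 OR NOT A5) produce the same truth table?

No, Converse is not equivalent to original (counterexample: A5=0, A1=0, A3=0)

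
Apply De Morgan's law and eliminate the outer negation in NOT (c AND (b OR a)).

NOT c OR NOT (b OR a)
De Morgan's: NOT(AND of terms) = OR of negations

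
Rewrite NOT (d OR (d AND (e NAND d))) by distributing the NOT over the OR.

NOT d AND NOT (d AND (e NAND d))
De Morgan's: NOT(OR of terms) = AND of negations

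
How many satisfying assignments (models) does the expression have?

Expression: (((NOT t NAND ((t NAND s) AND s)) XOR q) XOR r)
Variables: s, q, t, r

Satisfying assignments: (0,0,0,0), (0,0,1,0), (0,1,0,1), (0,1,1,1), (1,0,0,1), (1,0,1,0), (1,1,0,0), (1,1,1,1)
Count: 8 out of 16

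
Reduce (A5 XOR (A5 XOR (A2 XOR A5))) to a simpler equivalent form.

By XOR self-cancellation ((E XOR v) XOR v = E):
= (A2 XOR A5)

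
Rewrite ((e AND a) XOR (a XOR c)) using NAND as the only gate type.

((((e NAND a) NAND (e NAND a)) NAND (((e NAND a) NAND (e NAND a)) NAND ((a NAND (a NAND c)) NAND (c NAND (a NAND c))))) NAND (((a NAND (a NAND c)) NAND (c NAND (a NAND c))) NAND (((e NAND a) NAND (e NAND a)) NAND ((a NAND (a NAND c)) NAND (c NAND (a NAND c))))))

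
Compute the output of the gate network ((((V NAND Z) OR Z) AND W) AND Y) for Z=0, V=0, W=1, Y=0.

Substituting: ((((0 NAND 0) OR 0) AND 1) AND 0)
= 0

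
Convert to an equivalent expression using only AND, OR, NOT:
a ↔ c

(a AND c) OR (NOT a AND NOT c)
(Biconditional = both true or both false)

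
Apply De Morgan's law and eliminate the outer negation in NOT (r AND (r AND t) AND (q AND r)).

NOT r OR NOT (r AND t) OR NOT (q AND r)
De Morgan's: NOT(AND of terms) = OR of negations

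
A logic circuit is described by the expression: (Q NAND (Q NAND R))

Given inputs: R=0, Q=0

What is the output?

Substituting: (0 NAND (0 NAND 0))
= 1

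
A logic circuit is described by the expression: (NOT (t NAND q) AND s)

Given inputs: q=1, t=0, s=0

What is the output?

Substituting: (NOT (0 NAND 1) AND 0)
= 0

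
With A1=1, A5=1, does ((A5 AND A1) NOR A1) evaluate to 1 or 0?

Substituting: ((1 AND 1) NOR 1)
= 0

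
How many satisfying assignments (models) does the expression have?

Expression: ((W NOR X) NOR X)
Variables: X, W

Satisfying assignments: (0,1)
Count: 1 out of 4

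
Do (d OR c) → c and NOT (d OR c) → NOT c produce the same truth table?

No, Inverse is not equivalent to original (counterexample: c=0, d=1)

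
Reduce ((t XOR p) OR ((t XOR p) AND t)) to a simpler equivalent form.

By absorption (E OR (E AND v) = E):
= (t XOR p)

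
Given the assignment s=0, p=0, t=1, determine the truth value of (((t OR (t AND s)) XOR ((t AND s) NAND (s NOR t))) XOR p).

Substituting: (((1 OR (1 AND 0)) XOR ((1 AND 0) NAND (0 NOR 1))) XOR 0)
= 0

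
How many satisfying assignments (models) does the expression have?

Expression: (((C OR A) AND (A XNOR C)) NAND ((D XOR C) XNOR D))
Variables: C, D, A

Satisfying assignments: (0,0,0), (0,0,1), (0,1,0), (0,1,1), (1,0,0), (1,0,1), (1,1,0), (1,1,1)
Count: 8 out of 8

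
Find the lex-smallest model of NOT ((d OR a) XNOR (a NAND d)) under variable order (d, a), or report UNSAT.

d=0, a=0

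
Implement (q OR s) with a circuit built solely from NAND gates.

((q NAND q) NAND (s NAND s))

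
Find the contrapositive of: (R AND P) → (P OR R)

Contrapositive: NOT (P OR R) → NOT (R AND P)
Note: A statement and its contrapositive are logically equivalent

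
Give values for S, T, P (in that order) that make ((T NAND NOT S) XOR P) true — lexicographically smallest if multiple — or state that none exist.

S=0, T=0, P=0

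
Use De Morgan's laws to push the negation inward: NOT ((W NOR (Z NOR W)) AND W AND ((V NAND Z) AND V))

NOT (W NOR (Z NOR W)) OR NOT W OR NOT ((V NAND Z) AND V)
De Morgan's: NOT(AND of terms) = OR of negations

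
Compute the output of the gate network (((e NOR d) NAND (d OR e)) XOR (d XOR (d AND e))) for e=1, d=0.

Substituting: (((1 NOR 0) NAND (0 OR 1)) XOR (0 XOR (0 AND 1)))
= 1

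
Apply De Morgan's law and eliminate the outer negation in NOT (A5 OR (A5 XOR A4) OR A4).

NOT A5 AND NOT (A5 XOR A4) AND NOT A4
De Morgan's: NOT(OR of terms) = AND of negations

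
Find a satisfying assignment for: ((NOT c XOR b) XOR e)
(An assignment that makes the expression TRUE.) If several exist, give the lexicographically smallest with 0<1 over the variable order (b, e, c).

b=0, e=0, c=0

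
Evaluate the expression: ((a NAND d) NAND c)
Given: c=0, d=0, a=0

Substituting: ((0 NAND 0) NAND 0)
= 1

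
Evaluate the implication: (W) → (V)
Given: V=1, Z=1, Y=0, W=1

Antecedent (W) = 1; consequent (V) = 1.
1 → 1 = 1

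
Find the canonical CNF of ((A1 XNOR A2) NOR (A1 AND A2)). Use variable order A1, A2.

(A1 OR A2) AND (NOT A1 OR NOT A2)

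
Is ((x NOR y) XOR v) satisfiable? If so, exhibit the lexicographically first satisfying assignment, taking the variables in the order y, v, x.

y=0, v=0, x=0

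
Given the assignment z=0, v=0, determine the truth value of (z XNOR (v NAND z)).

Substituting: (0 XNOR (0 NAND 0))
= 0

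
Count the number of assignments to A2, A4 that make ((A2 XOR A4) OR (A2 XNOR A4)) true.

Satisfying assignments: (0,0), (0,1), (1,0), (1,1)
Count: 4 out of 4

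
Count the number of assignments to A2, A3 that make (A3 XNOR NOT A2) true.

Satisfying assignments: (0,1), (1,0)
Count: 2 out of 4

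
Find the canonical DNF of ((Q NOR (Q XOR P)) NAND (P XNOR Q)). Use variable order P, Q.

(NOT P AND Q) OR (P AND NOT Q) OR (P AND Q)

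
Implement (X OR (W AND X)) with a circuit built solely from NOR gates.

((X NOR ((W NOR W) NOR (X NOR X))) NOR (X NOR ((W NOR W) NOR (X NOR X))))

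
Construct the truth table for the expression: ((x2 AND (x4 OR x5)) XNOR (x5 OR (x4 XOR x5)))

x5 | x4 | x2 | Output
---------------------
0 | 0 | 0 | 1
0 | 0 | 1 | 1
0 | 1 | 0 | 0
0 | 1 | 1 | 1
1 | 0 | 0 | 0
1 | 0 | 1 | 1
1 | 1 | 0 | 0
1 | 1 | 1 | 1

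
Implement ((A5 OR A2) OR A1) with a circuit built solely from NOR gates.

((((A5 NOR A2) NOR (A5 NOR A2)) NOR A1) NOR (((A5 NOR A2) NOR (A5 NOR A2)) NOR A1))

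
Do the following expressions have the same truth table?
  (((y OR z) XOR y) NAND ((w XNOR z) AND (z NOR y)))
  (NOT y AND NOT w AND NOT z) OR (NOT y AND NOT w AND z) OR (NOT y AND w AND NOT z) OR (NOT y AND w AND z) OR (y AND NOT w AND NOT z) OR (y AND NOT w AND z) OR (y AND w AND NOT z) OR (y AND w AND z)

Yes, they are equivalent — the two output columns agree on all 8 assignments:
y | w | z | Expression 1 | Expression 2
---------------------------------------
0 | 0 | 0 | 1 | 1
0 | 0 | 1 | 1 | 1
0 | 1 | 0 | 1 | 1
0 | 1 | 1 | 1 | 1
1 | 0 | 0 | 1 | 1
1 | 0 | 1 | 1 | 1
1 | 1 | 0 | 1 | 1
1 | 1 | 1 | 1 | 1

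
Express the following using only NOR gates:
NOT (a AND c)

(((a NOR a) NOR (c NOR c)) NOR ((a NOR a) NOR (c NOR c)))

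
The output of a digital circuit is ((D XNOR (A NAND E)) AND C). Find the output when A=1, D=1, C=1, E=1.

Substituting: ((1 XNOR (1 NAND 1)) AND 1)
= 0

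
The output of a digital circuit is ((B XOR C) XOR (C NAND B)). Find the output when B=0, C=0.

Substituting: ((0 XOR 0) XOR (0 NAND 0))
= 1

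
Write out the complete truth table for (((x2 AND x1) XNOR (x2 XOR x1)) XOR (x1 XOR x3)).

x2 | x3 | x1 | Output
---------------------
0 | 0 | 0 | 1
0 | 0 | 1 | 1
0 | 1 | 0 | 0
0 | 1 | 1 | 0
1 | 0 | 0 | 0
1 | 0 | 1 | 1
1 | 1 | 0 | 1
1 | 1 | 1 | 0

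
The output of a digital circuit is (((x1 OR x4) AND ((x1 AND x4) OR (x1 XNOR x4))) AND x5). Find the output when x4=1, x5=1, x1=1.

Substituting: (((1 OR 1) AND ((1 AND 1) OR (1 XNOR 1))) AND 1)
= 1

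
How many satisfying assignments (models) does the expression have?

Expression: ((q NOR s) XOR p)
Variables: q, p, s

Satisfying assignments: (0,0,0), (0,1,1), (1,1,0), (1,1,1)
Count: 4 out of 8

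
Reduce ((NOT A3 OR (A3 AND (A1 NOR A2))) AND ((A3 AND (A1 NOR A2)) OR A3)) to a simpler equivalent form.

By distribution ((E OR v) AND (E OR NOT v) = E):
= (A3 AND (A1 NOR A2))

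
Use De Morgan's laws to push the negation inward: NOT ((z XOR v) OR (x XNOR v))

NOT (z XOR v) AND NOT (x XNOR v)
De Morgan's: NOT(OR of terms) = AND of negations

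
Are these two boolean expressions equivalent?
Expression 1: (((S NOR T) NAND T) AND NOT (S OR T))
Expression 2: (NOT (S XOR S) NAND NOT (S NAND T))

No. Counterexample: with S=0, T=1, Expression 1 = 0 but Expression 2 = 1.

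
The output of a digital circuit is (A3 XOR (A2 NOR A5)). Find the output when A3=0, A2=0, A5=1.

Substituting: (0 XOR (0 NOR 1))
= 0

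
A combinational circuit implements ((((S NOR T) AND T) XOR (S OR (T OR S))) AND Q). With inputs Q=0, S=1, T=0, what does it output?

Substituting: ((((1 NOR 0) AND 0) XOR (1 OR (0 OR 1))) AND 0)
= 0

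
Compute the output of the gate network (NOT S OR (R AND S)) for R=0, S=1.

Substituting: (NOT 1 OR (0 AND 1))
= 0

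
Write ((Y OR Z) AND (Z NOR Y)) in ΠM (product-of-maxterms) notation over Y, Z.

ΠM(0, 1, 2, 3) = (Y OR Z) AND (Y OR NOT Z) AND (NOT Y OR Z) AND (NOT Y OR NOT Z)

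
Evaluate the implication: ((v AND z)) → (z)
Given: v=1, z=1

Antecedent ((v AND z)) = 1; consequent (z) = 1.
1 → 1 = 1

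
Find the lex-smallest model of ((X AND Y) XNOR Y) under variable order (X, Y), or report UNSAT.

X=0, Y=0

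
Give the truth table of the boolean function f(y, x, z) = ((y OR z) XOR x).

y | x | z | Output
------------------
0 | 0 | 0 | 0
0 | 0 | 1 | 1
0 | 1 | 0 | 1
0 | 1 | 1 | 0
1 | 0 | 0 | 1
1 | 0 | 1 | 1
1 | 1 | 0 | 0
1 | 1 | 1 | 0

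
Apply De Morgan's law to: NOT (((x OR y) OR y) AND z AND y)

NOT ((x OR y) OR y) OR NOT z OR NOT y
De Morgan's: NOT(AND of terms) = OR of negations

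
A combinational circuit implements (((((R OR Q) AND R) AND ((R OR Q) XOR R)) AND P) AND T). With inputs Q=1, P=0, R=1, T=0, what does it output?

Substituting: (((((1 OR 1) AND 1) AND ((1 OR 1) XOR 1)) AND 0) AND 0)
= 0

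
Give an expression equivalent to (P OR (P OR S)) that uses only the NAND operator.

((P NAND P) NAND (((P NAND P) NAND (S NAND S)) NAND ((P NAND P) NAND (S NAND S))))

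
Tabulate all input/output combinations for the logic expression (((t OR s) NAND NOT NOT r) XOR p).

p | r | t | s | Output
----------------------
0 | 0 | 0 | 0 | 1
0 | 0 | 0 | 1 | 1
0 | 0 | 1 | 0 | 1
0 | 0 | 1 | 1 | 1
0 | 1 | 0 | 0 | 1
0 | 1 | 0 | 1 | 0
0 | 1 | 1 | 0 | 0
0 | 1 | 1 | 1 | 0
1 | 0 | 0 | 0 | 0
1 | 0 | 0 | 1 | 0
1 | 0 | 1 | 0 | 0
1 | 0 | 1 | 1 | 0
1 | 1 | 0 | 0 | 0
1 | 1 | 0 | 1 | 1
1 | 1 | 1 | 0 | 1
1 | 1 | 1 | 1 | 1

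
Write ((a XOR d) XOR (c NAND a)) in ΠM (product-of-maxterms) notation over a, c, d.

ΠM(1, 3, 4, 7) = (a OR c OR NOT d) AND (a OR NOT c OR NOT d) AND (NOT a OR c OR d) AND (NOT a OR NOT c OR NOT d)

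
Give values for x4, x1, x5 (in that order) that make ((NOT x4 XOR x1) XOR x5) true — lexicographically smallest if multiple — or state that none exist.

x4=0, x1=0, x5=0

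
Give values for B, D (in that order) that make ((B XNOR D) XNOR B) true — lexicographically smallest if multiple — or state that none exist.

B=0, D=1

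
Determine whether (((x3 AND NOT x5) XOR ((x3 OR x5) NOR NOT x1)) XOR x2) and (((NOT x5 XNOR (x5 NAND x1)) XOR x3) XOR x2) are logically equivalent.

No. Counterexample: with x5=0, x3=0, x1=0, x2=0, Expression 1 = 0 but Expression 2 = 1.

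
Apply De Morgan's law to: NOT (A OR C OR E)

NOT A AND NOT C AND NOT E
De Morgan's: NOT(OR of terms) = AND of negations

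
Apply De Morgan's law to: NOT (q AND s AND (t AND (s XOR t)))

NOT q OR NOT s OR NOT (t AND (s XOR t))
De Morgan's: NOT(AND of terms) = OR of negations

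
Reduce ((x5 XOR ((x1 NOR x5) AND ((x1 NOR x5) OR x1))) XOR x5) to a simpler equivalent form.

By XOR self-cancellation ((E XOR v) XOR v = E) then absorption (E AND (E OR v) = E):
= (x1 NOR x5)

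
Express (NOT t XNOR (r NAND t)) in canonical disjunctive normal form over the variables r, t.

(NOT r AND NOT t) OR (r AND NOT t) OR (r AND t)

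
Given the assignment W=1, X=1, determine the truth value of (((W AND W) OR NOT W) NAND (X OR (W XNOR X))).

Substituting: (((1 AND 1) OR NOT 1) NAND (1 OR (1 XNOR 1)))
= 0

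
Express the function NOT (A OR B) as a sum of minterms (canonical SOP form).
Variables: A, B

Σm(0) = (NOT A AND NOT B)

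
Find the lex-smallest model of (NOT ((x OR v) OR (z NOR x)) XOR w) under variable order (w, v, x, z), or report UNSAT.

w=0, v=0, x=0, z=1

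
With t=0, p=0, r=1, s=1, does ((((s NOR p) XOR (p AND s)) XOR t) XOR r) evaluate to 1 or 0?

Substituting: ((((1 NOR 0) XOR (0 AND 1)) XOR 0) XOR 1)
= 1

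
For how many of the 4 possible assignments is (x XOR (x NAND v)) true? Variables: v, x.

Satisfying assignments: (0,0), (1,0), (1,1)
Count: 3 out of 4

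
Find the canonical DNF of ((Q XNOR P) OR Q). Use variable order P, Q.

(NOT P AND NOT Q) OR (NOT P AND Q) OR (P AND Q)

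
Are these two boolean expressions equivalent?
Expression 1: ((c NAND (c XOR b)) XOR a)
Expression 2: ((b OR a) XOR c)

No. Counterexample: with c=0, b=0, a=0, Expression 1 = 1 but Expression 2 = 0.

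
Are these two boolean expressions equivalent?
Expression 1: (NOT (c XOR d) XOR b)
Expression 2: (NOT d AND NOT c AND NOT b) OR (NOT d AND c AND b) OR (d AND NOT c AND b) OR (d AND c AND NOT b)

Yes, they are equivalent — the two output columns agree on all 8 assignments:
d | c | b | Expression 1 | Expression 2
---------------------------------------
0 | 0 | 0 | 1 | 1
0 | 0 | 1 | 0 | 0
0 | 1 | 0 | 0 | 0
0 | 1 | 1 | 1 | 1
1 | 0 | 0 | 0 | 0
1 | 0 | 1 | 1 | 1
1 | 1 | 0 | 1 | 1
1 | 1 | 1 | 0 | 0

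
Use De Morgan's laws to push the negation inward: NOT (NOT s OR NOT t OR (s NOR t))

s AND t AND NOT (s NOR t)
De Morgan's: NOT(OR of terms) = AND of negations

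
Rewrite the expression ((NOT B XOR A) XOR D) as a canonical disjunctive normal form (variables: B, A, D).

(NOT B AND NOT A AND NOT D) OR (NOT B AND A AND D) OR (B AND NOT A AND D) OR (B AND A AND NOT D)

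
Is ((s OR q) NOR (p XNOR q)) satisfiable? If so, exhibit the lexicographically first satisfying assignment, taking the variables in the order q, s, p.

q=0, s=0, p=1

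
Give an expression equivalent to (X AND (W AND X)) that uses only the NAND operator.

((X NAND ((W NAND X) NAND (W NAND X))) NAND (X NAND ((W NAND X) NAND (W NAND X))))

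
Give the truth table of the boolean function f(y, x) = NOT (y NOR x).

y | x | Output
--------------
0 | 0 | 0
0 | 1 | 1
1 | 0 | 1
1 | 1 | 1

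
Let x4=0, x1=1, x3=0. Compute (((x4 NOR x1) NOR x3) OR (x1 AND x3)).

Substituting: (((0 NOR 1) NOR 0) OR (1 AND 0))
= 1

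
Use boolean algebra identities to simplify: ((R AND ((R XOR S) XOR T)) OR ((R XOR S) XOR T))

By absorption (E OR (E AND v) = E):
= ((R XOR S) XOR T)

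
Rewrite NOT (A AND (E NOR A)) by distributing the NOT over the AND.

NOT A OR NOT (E NOR A)
De Morgan's: NOT(AND of terms) = OR of negations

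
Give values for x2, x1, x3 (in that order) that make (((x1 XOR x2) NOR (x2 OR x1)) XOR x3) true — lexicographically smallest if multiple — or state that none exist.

x2=0, x1=0, x3=0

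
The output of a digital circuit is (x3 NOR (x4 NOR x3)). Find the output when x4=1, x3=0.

Substituting: (0 NOR (1 NOR 0))
= 1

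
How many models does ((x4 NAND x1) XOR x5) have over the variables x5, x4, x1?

Satisfying assignments: (0,0,0), (0,0,1), (0,1,0), (1,1,1)
Count: 4 out of 8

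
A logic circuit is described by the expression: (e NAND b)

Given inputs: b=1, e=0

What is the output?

Substituting: (0 NAND 1)
= 1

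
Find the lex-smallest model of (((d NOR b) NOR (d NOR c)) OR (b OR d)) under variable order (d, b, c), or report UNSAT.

d=0, b=1, c=0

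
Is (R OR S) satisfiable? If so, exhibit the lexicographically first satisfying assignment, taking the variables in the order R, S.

R=0, S=1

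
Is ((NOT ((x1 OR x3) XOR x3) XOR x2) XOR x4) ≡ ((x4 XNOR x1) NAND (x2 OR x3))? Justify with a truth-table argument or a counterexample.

No. Counterexample: with x3=0, x1=0, x2=0, x4=1, Expression 1 = 0 but Expression 2 = 1.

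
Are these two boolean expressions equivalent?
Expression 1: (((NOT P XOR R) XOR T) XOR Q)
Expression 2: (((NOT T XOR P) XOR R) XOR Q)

Yes, they are equivalent — the two output columns agree on all 16 assignments:
P | R | T | Q | Expression 1 | Expression 2
-------------------------------------------
0 | 0 | 0 | 0 | 1 | 1
0 | 0 | 0 | 1 | 0 | 0
0 | 0 | 1 | 0 | 0 | 0
0 | 0 | 1 | 1 | 1 | 1
0 | 1 | 0 | 0 | 0 | 0
0 | 1 | 0 | 1 | 1 | 1
0 | 1 | 1 | 0 | 1 | 1
0 | 1 | 1 | 1 | 0 | 0
1 | 0 | 0 | 0 | 0 | 0
1 | 0 | 0 | 1 | 1 | 1
1 | 0 | 1 | 0 | 1 | 1
1 | 0 | 1 | 1 | 0 | 0
1 | 1 | 0 | 0 | 1 | 1
1 | 1 | 0 | 1 | 0 | 0
1 | 1 | 1 | 0 | 0 | 0
1 | 1 | 1 | 1 | 1 | 1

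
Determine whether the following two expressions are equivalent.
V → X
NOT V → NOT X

No, Inverse is not equivalent to original (counterexample: V=0, X=1)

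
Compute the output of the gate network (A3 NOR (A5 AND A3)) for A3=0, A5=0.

Substituting: (0 NOR (0 AND 0))
= 1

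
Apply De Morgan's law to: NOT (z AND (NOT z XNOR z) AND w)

NOT z OR NOT (NOT z XNOR z) OR NOT w
De Morgan's: NOT(AND of terms) = OR of negations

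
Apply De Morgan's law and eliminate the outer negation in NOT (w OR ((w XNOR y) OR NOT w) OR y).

NOT w AND NOT ((w XNOR y) OR NOT w) AND NOT y
De Morgan's: NOT(OR of terms) = AND of negations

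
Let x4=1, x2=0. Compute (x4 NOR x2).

Substituting: (1 NOR 0)
= 0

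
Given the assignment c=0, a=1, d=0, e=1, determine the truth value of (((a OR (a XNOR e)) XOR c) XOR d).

Substituting: (((1 OR (1 XNOR 1)) XOR 0) XOR 0)
= 1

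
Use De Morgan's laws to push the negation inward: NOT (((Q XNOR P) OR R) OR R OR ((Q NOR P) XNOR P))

NOT ((Q XNOR P) OR R) AND NOT R AND NOT ((Q NOR P) XNOR P)
De Morgan's: NOT(OR of terms) = AND of negations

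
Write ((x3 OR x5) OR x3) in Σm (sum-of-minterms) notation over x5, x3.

Σm(1, 2, 3) = (NOT x5 AND x3) OR (x5 AND NOT x3) OR (x5 AND x3)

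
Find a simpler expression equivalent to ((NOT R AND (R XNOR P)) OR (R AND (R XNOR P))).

By distribution ((E AND v) OR (E AND NOT v) = E):
= (R XNOR P)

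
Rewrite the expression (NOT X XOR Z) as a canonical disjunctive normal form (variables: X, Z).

(NOT X AND NOT Z) OR (X AND Z)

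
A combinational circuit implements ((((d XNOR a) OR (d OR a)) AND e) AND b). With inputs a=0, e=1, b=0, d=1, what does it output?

Substituting: ((((1 XNOR 0) OR (1 OR 0)) AND 1) AND 0)
= 0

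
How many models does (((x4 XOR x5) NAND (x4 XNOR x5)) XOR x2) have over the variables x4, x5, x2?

Satisfying assignments: (0,0,0), (0,1,0), (1,0,0), (1,1,0)
Count: 4 out of 8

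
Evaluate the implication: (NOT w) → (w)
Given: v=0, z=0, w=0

Antecedent (NOT w) = 1; consequent (w) = 0.
1 → 0 = 0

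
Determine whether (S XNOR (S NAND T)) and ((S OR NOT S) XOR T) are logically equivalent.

No. Counterexample: with T=0, S=0, Expression 1 = 0 but Expression 2 = 1.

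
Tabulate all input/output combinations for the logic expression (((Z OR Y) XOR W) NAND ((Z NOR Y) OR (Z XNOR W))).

W | Y | Z | Output
------------------
0 | 0 | 0 | 1
0 | 0 | 1 | 1
0 | 1 | 0 | 0
0 | 1 | 1 | 1
1 | 0 | 0 | 0
1 | 0 | 1 | 1
1 | 1 | 0 | 1
1 | 1 | 1 | 1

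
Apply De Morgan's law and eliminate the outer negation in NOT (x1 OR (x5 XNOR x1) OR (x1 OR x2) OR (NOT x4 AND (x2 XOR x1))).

NOT x1 AND NOT (x5 XNOR x1) AND NOT (x1 OR x2) AND NOT (NOT x4 AND (x2 XOR x1))
De Morgan's: NOT(OR of terms) = AND of negations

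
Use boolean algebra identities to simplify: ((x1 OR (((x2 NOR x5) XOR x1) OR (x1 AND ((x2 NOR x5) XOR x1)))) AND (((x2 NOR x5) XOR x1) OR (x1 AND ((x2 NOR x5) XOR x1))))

By absorption (E AND (E OR v) = E) then absorption (E OR (E AND v) = E):
= ((x2 NOR x5) XOR x1)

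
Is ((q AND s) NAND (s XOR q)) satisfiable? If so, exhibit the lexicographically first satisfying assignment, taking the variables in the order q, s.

q=0, s=0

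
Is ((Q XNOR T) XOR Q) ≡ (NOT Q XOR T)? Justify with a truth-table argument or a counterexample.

No. Counterexample: with T=0, Q=1, Expression 1 = 1 but Expression 2 = 0.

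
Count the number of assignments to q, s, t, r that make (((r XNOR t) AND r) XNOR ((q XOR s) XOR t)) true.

Satisfying assignments: (0,0,0,0), (0,0,0,1), (0,0,1,1), (0,1,1,0), (1,0,1,0), (1,1,0,0), (1,1,0,1), (1,1,1,1)
Count: 8 out of 16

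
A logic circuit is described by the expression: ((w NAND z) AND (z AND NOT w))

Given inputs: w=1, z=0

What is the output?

Substituting: ((1 NAND 0) AND (0 AND NOT 1))
= 0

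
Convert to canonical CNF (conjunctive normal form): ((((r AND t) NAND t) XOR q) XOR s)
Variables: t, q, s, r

(t OR q OR NOT s OR r) AND (t OR q OR NOT s OR NOT r) AND (t OR NOT q OR s OR r) AND (t OR NOT q OR s OR NOT r) AND (NOT t OR q OR s OR NOT r) AND (NOT t OR q OR NOT s OR r) AND (NOT t OR NOT q OR s OR r) AND (NOT t OR NOT q OR NOT s OR NOT r)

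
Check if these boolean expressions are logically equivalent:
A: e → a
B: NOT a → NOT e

Yes, Contrapositive is always equivalent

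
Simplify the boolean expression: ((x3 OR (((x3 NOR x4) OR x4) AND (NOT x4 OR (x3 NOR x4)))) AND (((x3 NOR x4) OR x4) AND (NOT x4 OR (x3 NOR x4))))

By absorption (E AND (E OR v) = E) then distribution ((E OR v) AND (E OR NOT v) = E):
= (x3 NOR x4)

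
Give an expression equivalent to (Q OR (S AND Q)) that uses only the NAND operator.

((Q NAND Q) NAND (((S NAND Q) NAND (S NAND Q)) NAND ((S NAND Q) NAND (S NAND Q))))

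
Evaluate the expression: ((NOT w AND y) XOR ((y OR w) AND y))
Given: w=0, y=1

Substituting: ((NOT 0 AND 1) XOR ((1 OR 0) AND 1))
= 0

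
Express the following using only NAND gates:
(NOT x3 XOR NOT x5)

(((x3 NAND x3) NAND ((x3 NAND x3) NAND (x5 NAND x5))) NAND ((x5 NAND x5) NAND ((x3 NAND x3) NAND (x5 NAND x5))))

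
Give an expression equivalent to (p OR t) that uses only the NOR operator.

((p NOR t) NOR (p NOR t))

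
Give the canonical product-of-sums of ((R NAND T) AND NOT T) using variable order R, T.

ΠM(1, 3) = (R OR NOT T) AND (NOT R OR NOT T)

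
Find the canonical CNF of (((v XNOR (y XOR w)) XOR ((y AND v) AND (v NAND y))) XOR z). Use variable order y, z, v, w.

(y OR z OR v OR NOT w) AND (y OR z OR NOT v OR w) AND (y OR NOT z OR v OR w) AND (y OR NOT z OR NOT v OR NOT w) AND (NOT y OR z OR v OR w) AND (NOT y OR z OR NOT v OR NOT w) AND (NOT y OR NOT z OR v OR NOT w) AND (NOT y OR NOT z OR NOT v OR w)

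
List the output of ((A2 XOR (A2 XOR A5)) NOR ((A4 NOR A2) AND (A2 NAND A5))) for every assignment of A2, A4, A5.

A2 | A4 | A5 | Output
---------------------
0 | 0 | 0 | 0
0 | 0 | 1 | 0
0 | 1 | 0 | 1
0 | 1 | 1 | 0
1 | 0 | 0 | 1
1 | 0 | 1 | 0
1 | 1 | 0 | 1
1 | 1 | 1 | 0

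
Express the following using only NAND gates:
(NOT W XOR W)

(((W NAND W) NAND ((W NAND W) NAND W)) NAND (W NAND ((W NAND W) NAND W)))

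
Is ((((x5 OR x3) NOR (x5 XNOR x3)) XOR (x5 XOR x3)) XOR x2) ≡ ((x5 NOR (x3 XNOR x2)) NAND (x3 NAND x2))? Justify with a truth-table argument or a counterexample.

No. Counterexample: with x3=0, x2=0, x5=0, Expression 1 = 0 but Expression 2 = 1.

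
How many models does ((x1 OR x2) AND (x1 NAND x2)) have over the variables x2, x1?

Satisfying assignments: (0,1), (1,0)
Count: 2 out of 4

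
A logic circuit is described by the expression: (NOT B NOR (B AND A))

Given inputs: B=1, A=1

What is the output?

Substituting: (NOT 1 NOR (1 AND 1))
= 0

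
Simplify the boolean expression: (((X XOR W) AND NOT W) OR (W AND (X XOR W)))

By distribution ((E AND v) OR (E AND NOT v) = E):
= (X XOR W)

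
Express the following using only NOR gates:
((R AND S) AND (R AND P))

((((R NOR R) NOR (S NOR S)) NOR ((R NOR R) NOR (S NOR S))) NOR (((R NOR R) NOR (P NOR P)) NOR ((R NOR R) NOR (P NOR P))))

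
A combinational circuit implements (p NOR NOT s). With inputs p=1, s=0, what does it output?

Substituting: (1 NOR NOT 0)
= 0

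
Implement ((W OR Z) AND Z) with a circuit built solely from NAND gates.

((((W NAND W) NAND (Z NAND Z)) NAND Z) NAND (((W NAND W) NAND (Z NAND Z)) NAND Z))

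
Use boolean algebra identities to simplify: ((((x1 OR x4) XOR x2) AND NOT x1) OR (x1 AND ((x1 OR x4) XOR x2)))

By distribution ((E AND v) OR (E AND NOT v) = E):
= ((x1 OR x4) XOR x2)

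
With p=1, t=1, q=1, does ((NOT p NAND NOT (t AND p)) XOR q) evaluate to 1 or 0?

Substituting: ((NOT 1 NAND NOT (1 AND 1)) XOR 1)
= 0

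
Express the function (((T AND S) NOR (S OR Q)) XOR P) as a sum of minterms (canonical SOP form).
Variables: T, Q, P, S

Σm(0, 3, 6, 7, 8, 11, 14, 15) = (NOT T AND NOT Q AND NOT P AND NOT S) OR (NOT T AND NOT Q AND P AND S) OR (NOT T AND Q AND P AND NOT S) OR (NOT T AND Q AND P AND S) OR (T AND NOT Q AND NOT P AND NOT S) OR (T AND NOT Q AND P AND S) OR (T AND Q AND P AND NOT S) OR (T AND Q AND P AND S)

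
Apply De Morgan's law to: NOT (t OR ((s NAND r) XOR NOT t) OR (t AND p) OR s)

NOT t AND NOT ((s NAND r) XOR NOT t) AND NOT (t AND p) AND NOT s
De Morgan's: NOT(OR of terms) = AND of negations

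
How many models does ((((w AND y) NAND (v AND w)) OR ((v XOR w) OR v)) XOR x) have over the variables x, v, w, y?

Satisfying assignments: (0,0,0,0), (0,0,0,1), (0,0,1,0), (0,0,1,1), (0,1,0,0), (0,1,0,1), (0,1,1,0), (0,1,1,1)
Count: 8 out of 16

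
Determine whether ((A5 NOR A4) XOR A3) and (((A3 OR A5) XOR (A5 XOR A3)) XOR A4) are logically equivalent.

No. Counterexample: with A3=0, A4=0, A5=0, Expression 1 = 1 but Expression 2 = 0.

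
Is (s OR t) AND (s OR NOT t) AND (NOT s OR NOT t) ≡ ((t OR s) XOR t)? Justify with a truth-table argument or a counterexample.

Yes, they are equivalent — the two output columns agree on all 4 assignments:
s | t | Expression 1 | Expression 2
-----------------------------------
0 | 0 | 0 | 0
0 | 1 | 0 | 0
1 | 0 | 1 | 1
1 | 1 | 0 | 0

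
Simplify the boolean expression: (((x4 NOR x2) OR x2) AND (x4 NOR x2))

By absorption (E AND (E OR v) = E):
= (x4 NOR x2)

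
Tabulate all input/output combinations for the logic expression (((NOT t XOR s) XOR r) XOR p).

s | t | r | p | Output
----------------------
0 | 0 | 0 | 0 | 1
0 | 0 | 0 | 1 | 0
0 | 0 | 1 | 0 | 0
0 | 0 | 1 | 1 | 1
0 | 1 | 0 | 0 | 0
0 | 1 | 0 | 1 | 1
0 | 1 | 1 | 0 | 1
0 | 1 | 1 | 1 | 0
1 | 0 | 0 | 0 | 0
1 | 0 | 0 | 1 | 1
1 | 0 | 1 | 0 | 1
1 | 0 | 1 | 1 | 0
1 | 1 | 0 | 0 | 1
1 | 1 | 0 | 1 | 0
1 | 1 | 1 | 0 | 0
1 | 1 | 1 | 1 | 1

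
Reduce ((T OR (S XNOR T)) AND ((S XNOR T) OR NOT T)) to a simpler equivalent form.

By distribution ((E OR v) AND (E OR NOT v) = E):
= (S XNOR T)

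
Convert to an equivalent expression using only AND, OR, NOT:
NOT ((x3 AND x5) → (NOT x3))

(x3 AND x5) AND x3
(Negated implication: NOT(A → B) = A AND NOT B)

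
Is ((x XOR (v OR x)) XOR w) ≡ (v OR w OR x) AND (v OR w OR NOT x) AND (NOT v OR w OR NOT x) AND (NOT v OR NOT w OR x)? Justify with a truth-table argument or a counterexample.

Yes, they are equivalent — the two output columns agree on all 8 assignments:
v | w | x | Expression 1 | Expression 2
---------------------------------------
0 | 0 | 0 | 0 | 0
0 | 0 | 1 | 0 | 0
0 | 1 | 0 | 1 | 1
0 | 1 | 1 | 1 | 1
1 | 0 | 0 | 1 | 1
1 | 0 | 1 | 0 | 0
1 | 1 | 0 | 0 | 0
1 | 1 | 1 | 1 | 1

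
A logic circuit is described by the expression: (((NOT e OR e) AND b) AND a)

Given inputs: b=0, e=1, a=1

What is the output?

Substituting: (((NOT 1 OR 1) AND 0) AND 1)
= 0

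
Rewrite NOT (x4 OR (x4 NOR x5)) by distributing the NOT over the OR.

NOT x4 AND NOT (x4 NOR x5)
De Morgan's: NOT(OR of terms) = AND of negations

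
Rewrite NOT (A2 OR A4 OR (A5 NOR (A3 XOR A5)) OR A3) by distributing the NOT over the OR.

NOT A2 AND NOT A4 AND NOT (A5 NOR (A3 XOR A5)) AND NOT A3
De Morgan's: NOT(OR of terms) = AND of negations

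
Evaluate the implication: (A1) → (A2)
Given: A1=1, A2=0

Antecedent (A1) = 1; consequent (A2) = 0.
1 → 0 = 0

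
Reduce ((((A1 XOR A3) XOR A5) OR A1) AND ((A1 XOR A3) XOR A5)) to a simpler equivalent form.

By absorption (E AND (E OR v) = E):
= ((A1 XOR A3) XOR A5)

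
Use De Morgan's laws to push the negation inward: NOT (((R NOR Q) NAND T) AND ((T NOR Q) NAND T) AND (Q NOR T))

NOT ((R NOR Q) NAND T) OR NOT ((T NOR Q) NAND T) OR NOT (Q NOR T)
De Morgan's: NOT(AND of terms) = OR of negations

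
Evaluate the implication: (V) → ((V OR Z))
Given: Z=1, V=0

Antecedent (V) = 0; consequent ((V OR Z)) = 1.
0 → 1 = 1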